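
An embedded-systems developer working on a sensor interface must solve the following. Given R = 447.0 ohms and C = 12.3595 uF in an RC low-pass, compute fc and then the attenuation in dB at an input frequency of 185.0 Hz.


Step 1 — cutoff frequency:
fc = 1 / (2*pi*R*C)
C = 12.3595 uF = 1.23595e-05 F
fc = 1 / (2*pi*447.0*1.23595e-05)
   = 28.8079 Hz

Step 2 — magnitude at f = 185.0 Hz:
|H(f)| = 1 / sqrt(1 + (f/fc)^2)
f/fc = 185.0 / 28.8079 = 6.42185
|H| = 1 / sqrt(1 + 41.240157) = 0.1538641
|H|_dB = 20*log10(0.1538641) = -16.26 dB

fc = 28.8079 Hz; |H(185.0 Hz)| = -16.26 dB


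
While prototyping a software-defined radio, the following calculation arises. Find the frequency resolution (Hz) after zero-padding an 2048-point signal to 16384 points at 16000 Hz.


Frequency resolution after zero-padding:
N_padded = 2048 * 8 = 16384
df = fs / N_padded
   = 16000 / 16384
   = 0.9766 Hz

0.9766 Hz


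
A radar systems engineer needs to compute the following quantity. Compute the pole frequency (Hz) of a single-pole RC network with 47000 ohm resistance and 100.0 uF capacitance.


Cutoff frequency of a first-order RC filter:
fc = 1 / (2 * pi * R * C)
C = 100.0 uF = 0.0001 F
fc = 1 / (2 * pi * 47000 * 0.0001)
   = 1 / 29.530970943744
   = 0.033863 Hz

0.033863 Hz


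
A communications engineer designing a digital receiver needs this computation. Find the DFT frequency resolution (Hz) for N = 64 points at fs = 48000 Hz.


DFT frequency resolution:
df = fs / N
   = 48000 / 64
   = 750.0 Hz

750.0 Hz


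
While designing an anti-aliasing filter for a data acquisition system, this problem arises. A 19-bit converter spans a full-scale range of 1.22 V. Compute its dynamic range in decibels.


Dynamic range from full-scale to LSB:
V_min = V_max / 2^bits = 1.22 / 2^19
DR = 20 * log10(V_max / V_min)
   = 20 * log10(2^19)
   = 20 * 19 * log10(2)
   = 114.39 dB

114.39 dB


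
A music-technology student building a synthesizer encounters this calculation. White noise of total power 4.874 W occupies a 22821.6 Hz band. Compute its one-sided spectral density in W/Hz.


Power spectral density:
PSD = P / BW
    = 4.874 / 22821.6
    = 0.00021357 W/Hz

0.00021357 W/Hz


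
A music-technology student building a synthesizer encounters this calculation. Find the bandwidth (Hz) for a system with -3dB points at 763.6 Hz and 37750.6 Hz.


Bandwidth is the difference of -3dB frequencies:
BW = f_high - f_low
   = 37750.6 - 763.6
   = 36987.0 Hz

36987.0 Hz


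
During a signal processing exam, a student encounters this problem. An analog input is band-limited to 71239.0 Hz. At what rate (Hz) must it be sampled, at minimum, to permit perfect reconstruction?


The Nyquist rate is twice the maximum frequency component.
fs_min = 2 * fmax
      = 2 * 71239.0
      = 142478.0 Hz

142478.0


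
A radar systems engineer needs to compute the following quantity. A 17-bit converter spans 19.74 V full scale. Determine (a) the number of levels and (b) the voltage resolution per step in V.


Step 1 — number of quantization levels:
L = 2^N = 2^17 = 131072

Step 2 — LSB step size:
delta = Vfs / L
      = 19.74 / 131072
      = 0.0001506 V

Levels = 131072; step size = 0.0001506 V


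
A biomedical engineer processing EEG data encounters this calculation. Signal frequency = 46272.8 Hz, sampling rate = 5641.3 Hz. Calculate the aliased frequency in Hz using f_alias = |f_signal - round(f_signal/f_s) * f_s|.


Compute the nearest integer multiple of fs to the signal:
n = round(46272.8 / 5641.3) = 8
f_alias = |46272.8 - 8 * 5641.3|
        = |46272.8 - 45130.4|
        = 1142.4 Hz

1142.4


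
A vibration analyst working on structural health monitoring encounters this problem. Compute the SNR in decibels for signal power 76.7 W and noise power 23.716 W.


SNR in decibels:
SNR = 10 * log10(Ps / Pn)
    = 10 * log10(76.7 / 23.716)
    = 10 * log10(3.2341)
    = 10 * 0.5098
    = 5.1 dB

5.1 dB


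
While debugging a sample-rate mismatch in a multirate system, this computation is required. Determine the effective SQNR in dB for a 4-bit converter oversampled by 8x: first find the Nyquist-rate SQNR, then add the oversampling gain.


Step 1 — baseline SQNR at Nyquist:
SQNR_base = 6.02*N + 1.76
          = 6.02*4 + 1.76
          = 25.84 dB

Step 2 — oversampling processing gain:
G = 10*log10(OSR) = 10*log10(8) = 9.03 dB

Step 3 — total:
SQNR_total = 25.84 + 9.03 = 34.87 dB

Base SQNR = 25.84 dB; oversampled SQNR = 34.87 dB


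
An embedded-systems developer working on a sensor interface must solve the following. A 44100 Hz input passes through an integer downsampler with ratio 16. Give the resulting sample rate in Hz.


Decimation reduces the sample rate:
fs_out = fs_in / M
       = 44100 / 16
       = 2756.25 Hz

2756.25 Hz


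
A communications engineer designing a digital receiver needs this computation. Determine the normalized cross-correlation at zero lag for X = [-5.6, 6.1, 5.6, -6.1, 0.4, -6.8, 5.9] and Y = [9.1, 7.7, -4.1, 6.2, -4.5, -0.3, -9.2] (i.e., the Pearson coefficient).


Pearson correlation coefficient (population):
r = cov(X,Y) / (std(X) * std(Y))
Mean X = -0.0714, Mean Y = 0.7
Cov(X,Y) = -16.922857
Std(X) = 5.5846, Std(Y) = 6.534524
r = -0.4637

-0.4637


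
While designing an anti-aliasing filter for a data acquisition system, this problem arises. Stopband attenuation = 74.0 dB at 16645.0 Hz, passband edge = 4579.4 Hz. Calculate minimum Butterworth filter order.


Butterworth filter order formula:
n = log10(10^(A/10) - 1) / (2 * log10(f_stop/f_pass))
10^(74.0/10) - 1 = 25118863.3151
f_stop/f_pass = 16645.0 / 4579.4 = 3.6348
n = 6.6015 -> ceil = 7

7


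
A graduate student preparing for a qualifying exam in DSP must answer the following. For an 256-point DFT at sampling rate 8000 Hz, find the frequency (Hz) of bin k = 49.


Frequency of DFT bin k:
f_k = k * fs / N
    = 49 * 8000 / 256
    = 392000 / 256
    = 1531.25 Hz

1531.25 Hz


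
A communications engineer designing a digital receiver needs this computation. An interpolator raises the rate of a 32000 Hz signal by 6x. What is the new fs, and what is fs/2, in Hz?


Step 1 — output sample rate after interpolation by L:
fs_out = L * fs_in = 6 * 32000 = 192000 Hz

Step 2 — Nyquist frequency of the output stream:
f_Nyq = fs_out / 2 = 192000 / 2 = 96000.0 Hz

fs_out = 192000 Hz; f_Nyquist = 96000.0 Hz


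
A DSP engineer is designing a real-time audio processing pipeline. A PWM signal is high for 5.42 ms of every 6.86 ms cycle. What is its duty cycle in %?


Duty cycle as a percentage:
DC = (t_on / T) * 100
   = (5.42 / 6.86) * 100
   = 0.790087 * 100
   = 79.01 %

79.01 %


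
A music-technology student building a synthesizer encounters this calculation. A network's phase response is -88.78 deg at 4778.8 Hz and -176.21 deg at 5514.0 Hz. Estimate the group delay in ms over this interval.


Group delay from phase difference:
tau = -d(phi)/d(omega)
d(phi) = -87.43 deg = -1.525941 rad
d(omega) = 2*pi*(5514.0 - 4778.8) = 4619.3978 rad/s
tau = -(-1.525941) / 4619.3978
    = 0.3303 ms

0.3303 ms


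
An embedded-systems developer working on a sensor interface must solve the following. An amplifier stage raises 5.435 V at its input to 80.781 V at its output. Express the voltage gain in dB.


Voltage gain in dB:
G = 20 * log10(Vout / Vin)
  = 20 * log10(80.781 / 5.435)
  = 20 * log10(14.863109)
  = 20 * 1.17211
  = 23.44 dB

23.44 dB


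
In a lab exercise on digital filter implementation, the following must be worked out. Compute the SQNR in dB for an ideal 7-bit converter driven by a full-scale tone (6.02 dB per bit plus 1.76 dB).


Theoretical SNR for a full-scale sinusoid:
SNR = 6.02 * N + 1.76
    = 6.02 * 7 + 1.76
    = 42.14 + 1.76
    = 43.9 dB

43.9 dB


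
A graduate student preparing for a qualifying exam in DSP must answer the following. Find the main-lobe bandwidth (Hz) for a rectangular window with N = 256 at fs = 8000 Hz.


Main lobe width for a rectangular window:
Width = 2 * fs / N
      = 2 * 8000 / 256
      = 16000 / 256
      = 62.5 Hz

62.5 Hz


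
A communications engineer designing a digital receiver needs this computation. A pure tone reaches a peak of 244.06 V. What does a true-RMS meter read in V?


RMS voltage for a sinusoidal waveform:
V_rms = V_peak / sqrt(2)
      = 244.06 / 1.414214
      = 172.576 V

172.576 V


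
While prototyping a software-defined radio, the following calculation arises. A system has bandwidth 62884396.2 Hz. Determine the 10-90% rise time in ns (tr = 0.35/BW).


Rise time from bandwidth relationship:
tr = 0.35 / BW
   = 0.35 / 62884396.2
   = 5.565768635e-09 s
   = 5.5658 ns

5.5658 ns


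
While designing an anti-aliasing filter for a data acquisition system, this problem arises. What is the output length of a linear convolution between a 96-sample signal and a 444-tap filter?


Linear convolution output length:
L = N + M - 1
  = 96 + 444 - 1
  = 539 samples

539


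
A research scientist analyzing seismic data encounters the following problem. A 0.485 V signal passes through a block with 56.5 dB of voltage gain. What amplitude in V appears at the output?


Output voltage from dB gain:
V_out = V_in * 10^(gain_dB / 20)
      = 0.485 * 10^(56.5 / 20)
      = 0.485 * 668.343918
      = 324.1468 V

324.1468 V


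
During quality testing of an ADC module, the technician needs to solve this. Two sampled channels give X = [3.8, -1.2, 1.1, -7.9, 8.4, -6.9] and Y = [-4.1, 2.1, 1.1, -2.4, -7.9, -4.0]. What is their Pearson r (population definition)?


Pearson correlation coefficient (population):
r = cov(X,Y) / (std(X) * std(Y))
Mean X = -0.45, Mean Y = -2.5333
Cov(X,Y) = -7.255
Std(X) = 5.722106, Std(Y) = 3.368811
r = -0.3764

-0.3764


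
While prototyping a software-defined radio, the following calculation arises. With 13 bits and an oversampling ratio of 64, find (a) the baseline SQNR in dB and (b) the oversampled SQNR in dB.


Step 1 — baseline SQNR at Nyquist:
SQNR_base = 6.02*N + 1.76
          = 6.02*13 + 1.76
          = 80.02 dB

Step 2 — oversampling processing gain:
G = 10*log10(OSR) = 10*log10(64) = 18.06 dB

Step 3 — total:
SQNR_total = 80.02 + 18.06 = 98.08 dB

Base SQNR = 80.02 dB; oversampled SQNR = 98.08 dB


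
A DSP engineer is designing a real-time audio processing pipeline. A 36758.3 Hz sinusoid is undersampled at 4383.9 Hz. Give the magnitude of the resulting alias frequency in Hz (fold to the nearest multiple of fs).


Compute the nearest integer multiple of fs to the signal:
n = round(36758.3 / 4383.9) = 8
f_alias = |36758.3 - 8 * 4383.9|
        = |36758.3 - 35071.2|
        = 1687.1 Hz

1687.1


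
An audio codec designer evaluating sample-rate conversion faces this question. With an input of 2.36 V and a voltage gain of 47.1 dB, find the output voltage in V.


Output voltage from dB gain:
V_out = V_in * 10^(gain_dB / 20)
      = 2.36 * 10^(47.1 / 20)
      = 2.36 * 226.464431
      = 534.4561 V

534.4561 V


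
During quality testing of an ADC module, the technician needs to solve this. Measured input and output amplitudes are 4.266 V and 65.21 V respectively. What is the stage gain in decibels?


Voltage gain in dB:
G = 20 * log10(Vout / Vin)
  = 20 * log10(65.21 / 4.266)
  = 20 * log10(15.285982)
  = 20 * 1.184293
  = 23.69 dB

23.69 dB


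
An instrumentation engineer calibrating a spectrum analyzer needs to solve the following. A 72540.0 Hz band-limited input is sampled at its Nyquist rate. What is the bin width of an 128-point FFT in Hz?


Step 1 — Nyquist sampling rate:
fs = 2 * fmax = 2 * 72540.0 = 145080.0 Hz

Step 2 — DFT bin spacing:
df = fs / N = 145080.0 / 128 = 1133.4375 Hz

1133.4375 Hz


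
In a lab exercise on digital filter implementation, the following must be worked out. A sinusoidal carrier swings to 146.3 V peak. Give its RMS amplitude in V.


RMS voltage for a sinusoidal waveform:
V_rms = V_peak / sqrt(2)
      = 146.3 / 1.414214
      = 103.45 V

103.45 V


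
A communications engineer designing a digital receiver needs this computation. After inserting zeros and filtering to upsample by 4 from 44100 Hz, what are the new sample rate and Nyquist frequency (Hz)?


Step 1 — output sample rate after interpolation by L:
fs_out = L * fs_in = 4 * 44100 = 176400 Hz

Step 2 — Nyquist frequency of the output stream:
f_Nyq = fs_out / 2 = 176400 / 2 = 88200.0 Hz

fs_out = 176400 Hz; f_Nyquist = 88200.0 Hz


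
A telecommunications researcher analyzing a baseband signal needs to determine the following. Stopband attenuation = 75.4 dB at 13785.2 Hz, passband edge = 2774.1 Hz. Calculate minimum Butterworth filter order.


Butterworth filter order formula:
n = log10(10^(A/10) - 1) / (2 * log10(f_stop/f_pass))
10^(75.4/10) - 1 = 34673684.0453
f_stop/f_pass = 13785.2 / 2774.1 = 4.9693
n = 5.4144 -> ceil = 6

6


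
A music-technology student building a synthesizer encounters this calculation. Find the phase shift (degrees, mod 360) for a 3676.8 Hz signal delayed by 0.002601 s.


Phase shift from frequency and time delay:
phi = 360 * f * t_delay
    = 360 * 3676.8 * 0.002601
    = 3442.81 degrees
    mod 360 = 202.81 degrees

202.81 degrees


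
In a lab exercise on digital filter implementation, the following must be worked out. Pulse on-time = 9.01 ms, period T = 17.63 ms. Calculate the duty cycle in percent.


Duty cycle as a percentage:
DC = (t_on / T) * 100
   = (9.01 / 17.63) * 100
   = 0.511061 * 100
   = 51.11 %

51.11 %


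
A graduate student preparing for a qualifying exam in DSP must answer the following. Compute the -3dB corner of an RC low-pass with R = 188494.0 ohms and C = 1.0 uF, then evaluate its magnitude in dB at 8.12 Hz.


Step 1 — cutoff frequency:
fc = 1 / (2*pi*R*C)
C = 1.0 uF = 1e-06 F
fc = 1 / (2*pi*188494.0*1e-06)
   = 0.84435 Hz

Step 2 — magnitude at f = 8.12 Hz:
|H(f)| = 1 / sqrt(1 + (f/fc)^2)
f/fc = 8.12 / 0.84435 = 9.616865
|H| = 1 / sqrt(1 + 92.484092) = 0.1034263
|H|_dB = 20*log10(0.1034263) = -19.71 dB

fc = 0.84435 Hz; |H(8.12 Hz)| = -19.71 dB


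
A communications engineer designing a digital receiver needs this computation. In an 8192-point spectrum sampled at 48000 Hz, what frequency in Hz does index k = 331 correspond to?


Frequency of DFT bin k:
f_k = k * fs / N
    = 331 * 48000 / 8192
    = 15888000 / 8192
    = 1939.453 Hz

1939.453 Hz


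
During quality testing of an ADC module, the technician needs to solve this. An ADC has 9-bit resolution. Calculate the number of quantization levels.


Number of quantization levels = 2^N
= 2^9
= 512

512


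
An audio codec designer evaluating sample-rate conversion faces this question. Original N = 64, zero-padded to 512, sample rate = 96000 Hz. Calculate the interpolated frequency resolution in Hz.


Frequency resolution after zero-padding:
N_padded = 64 * 8 = 512
df = fs / N_padded
   = 96000 / 512
   = 187.5 Hz

187.5 Hz


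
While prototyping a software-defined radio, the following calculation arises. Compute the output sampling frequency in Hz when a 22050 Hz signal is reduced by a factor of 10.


Decimation reduces the sample rate:
fs_out = fs_in / M
       = 22050 / 10
       = 2205.0 Hz

2205.0 Hz


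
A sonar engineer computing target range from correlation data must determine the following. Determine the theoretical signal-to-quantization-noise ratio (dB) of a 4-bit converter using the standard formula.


Theoretical SNR for a full-scale sinusoid:
SNR = 6.02 * N + 1.76
    = 6.02 * 4 + 1.76
    = 24.08 + 1.76
    = 25.84 dB

25.84 dB


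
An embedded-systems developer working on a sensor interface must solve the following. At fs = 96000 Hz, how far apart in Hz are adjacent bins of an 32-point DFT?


DFT frequency resolution:
df = fs / N
   = 96000 / 32
   = 3000.0 Hz

3000.0 Hz


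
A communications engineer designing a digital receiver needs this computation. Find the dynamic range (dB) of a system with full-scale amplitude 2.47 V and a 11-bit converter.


Dynamic range from full-scale to LSB:
V_min = V_max / 2^bits = 2.47 / 2^11
DR = 20 * log10(V_max / V_min)
   = 20 * log10(2^11)
   = 20 * 11 * log10(2)
   = 66.23 dB

66.23 dB


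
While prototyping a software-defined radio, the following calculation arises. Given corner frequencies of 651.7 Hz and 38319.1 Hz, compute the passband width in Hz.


Bandwidth is the difference of -3dB frequencies:
BW = f_high - f_low
   = 38319.1 - 651.7
   = 37667.4 Hz

37667.4 Hz


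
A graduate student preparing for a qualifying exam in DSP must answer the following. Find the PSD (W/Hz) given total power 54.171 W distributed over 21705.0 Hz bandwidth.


Power spectral density:
PSD = P / BW
    = 54.171 / 21705.0
    = 0.00249578 W/Hz

0.00249578 W/Hz


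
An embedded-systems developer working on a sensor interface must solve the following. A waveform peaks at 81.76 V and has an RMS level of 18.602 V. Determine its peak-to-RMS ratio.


Crest factor is the ratio of peak to RMS:
CF = V_peak / V_rms
   = 81.76 / 18.602
   = 4.3952

4.3952


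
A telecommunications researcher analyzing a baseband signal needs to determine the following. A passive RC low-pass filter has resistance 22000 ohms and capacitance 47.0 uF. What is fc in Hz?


Cutoff frequency of a first-order RC filter:
fc = 1 / (2 * pi * R * C)
C = 47.0 uF = 4.7e-05 F
fc = 1 / (2 * pi * 22000 * 4.7e-05)
   = 1 / 6.4968136076237
   = 0.153922 Hz

0.153922 Hz


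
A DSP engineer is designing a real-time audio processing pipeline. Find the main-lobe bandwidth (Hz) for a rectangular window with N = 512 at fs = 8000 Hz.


Main lobe width for a rectangular window:
Width = 2 * fs / N
      = 2 * 8000 / 512
      = 16000 / 512
      = 31.25 Hz

31.25 Hz


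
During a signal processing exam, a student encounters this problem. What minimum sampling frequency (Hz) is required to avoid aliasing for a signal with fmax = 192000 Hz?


The Nyquist rate is twice the maximum frequency component.
fs_min = 2 * fmax
      = 2 * 192000
      = 384000 Hz

384000


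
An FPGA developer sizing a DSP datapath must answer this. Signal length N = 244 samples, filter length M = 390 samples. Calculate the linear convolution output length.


Linear convolution output length:
L = N + M - 1
  = 244 + 390 - 1
  = 633 samples

633


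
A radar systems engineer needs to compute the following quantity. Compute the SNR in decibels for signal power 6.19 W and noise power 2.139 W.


SNR in decibels:
SNR = 10 * log10(Ps / Pn)
    = 10 * log10(6.19 / 2.139)
    = 10 * log10(2.8939)
    = 10 * 0.4615
    = 4.61 dB

4.61 dB


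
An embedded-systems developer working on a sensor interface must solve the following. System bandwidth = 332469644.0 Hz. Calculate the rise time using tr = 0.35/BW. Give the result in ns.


Rise time from bandwidth relationship:
tr = 0.35 / BW
   = 0.35 / 332469644.0
   = 1.052727689e-09 s
   = 1.0527 ns

1.0527 ns


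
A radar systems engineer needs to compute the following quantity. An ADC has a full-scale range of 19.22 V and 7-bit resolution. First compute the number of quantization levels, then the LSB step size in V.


Step 1 — number of quantization levels:
L = 2^N = 2^7 = 128

Step 2 — LSB step size:
delta = Vfs / L
      = 19.22 / 128
      = 0.15015625 V

Levels = 128; step size = 0.15015625 V


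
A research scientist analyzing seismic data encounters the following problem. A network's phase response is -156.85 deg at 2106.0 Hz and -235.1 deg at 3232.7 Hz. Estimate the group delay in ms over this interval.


Group delay from phase difference:
tau = -d(phi)/d(omega)
d(phi) = -78.25 deg = -1.36572 rad
d(omega) = 2*pi*(3232.7 - 2106.0) = 7079.2649 rad/s
tau = -(-1.36572) / 7079.2649
    = 0.1929 ms

0.1929 ms


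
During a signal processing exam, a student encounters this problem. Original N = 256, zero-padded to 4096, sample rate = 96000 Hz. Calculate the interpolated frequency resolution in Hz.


Frequency resolution after zero-padding:
N_padded = 256 * 16 = 4096
df = fs / N_padded
   = 96000 / 4096
   = 23.4375 Hz

23.4375 Hz


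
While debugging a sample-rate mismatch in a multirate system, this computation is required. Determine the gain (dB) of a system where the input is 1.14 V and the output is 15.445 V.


Voltage gain in dB:
G = 20 * log10(Vout / Vin)
  = 20 * log10(15.445 / 1.14)
  = 20 * log10(13.548246)
  = 20 * 1.131883
  = 22.64 dB

22.64 dB


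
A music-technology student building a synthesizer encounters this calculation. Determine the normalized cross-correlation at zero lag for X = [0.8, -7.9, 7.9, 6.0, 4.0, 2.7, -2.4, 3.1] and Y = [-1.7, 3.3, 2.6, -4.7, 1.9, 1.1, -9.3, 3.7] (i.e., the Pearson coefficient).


Pearson correlation coefficient (population):
r = cov(X,Y) / (std(X) * std(Y))
Mean X = 1.775, Mean Y = -0.3875
Cov(X,Y) = 1.846563
Std(X) = 4.675936, Std(Y) = 4.27827
r = 0.0923

0.0923


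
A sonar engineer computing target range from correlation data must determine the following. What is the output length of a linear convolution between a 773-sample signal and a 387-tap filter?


Linear convolution output length:
L = N + M - 1
  = 773 + 387 - 1
  = 1159 samples

1159


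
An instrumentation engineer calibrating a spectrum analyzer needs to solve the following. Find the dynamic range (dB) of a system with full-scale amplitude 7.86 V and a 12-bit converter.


Dynamic range from full-scale to LSB:
V_min = V_max / 2^bits = 7.86 / 2^12
DR = 20 * log10(V_max / V_min)
   = 20 * log10(2^12)
   = 20 * 12 * log10(2)
   = 72.25 dB

72.25 dB


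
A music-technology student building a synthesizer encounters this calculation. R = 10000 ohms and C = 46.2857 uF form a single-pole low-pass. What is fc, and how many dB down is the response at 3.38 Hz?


Step 1 — cutoff frequency:
fc = 1 / (2*pi*R*C)
C = 46.2857 uF = 4.62857e-05 F
fc = 1 / (2*pi*10000*4.62857e-05)
   = 0.343853 Hz

Step 2 — magnitude at f = 3.38 Hz:
|H(f)| = 1 / sqrt(1 + (f/fc)^2)
f/fc = 3.38 / 0.343853 = 9.829782
|H| = 1 / sqrt(1 + 96.624614) = 0.1012093
|H|_dB = 20*log10(0.1012093) = -19.9 dB

fc = 0.343853 Hz; |H(3.38 Hz)| = -19.9 dB


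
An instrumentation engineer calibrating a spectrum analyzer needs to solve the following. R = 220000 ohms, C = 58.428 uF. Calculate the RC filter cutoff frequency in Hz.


Cutoff frequency of a first-order RC filter:
fc = 1 / (2 * pi * R * C)
C = 58.428 uF = 5.8428e-05 F
fc = 1 / (2 * pi * 220000 * 5.8428e-05)
   = 1 / 80.765069248136
   = 0.012382 Hz

0.012382 Hz


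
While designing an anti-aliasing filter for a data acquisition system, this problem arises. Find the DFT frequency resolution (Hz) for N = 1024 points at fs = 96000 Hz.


DFT frequency resolution:
df = fs / N
   = 96000 / 1024
   = 93.75 Hz

93.75 Hz


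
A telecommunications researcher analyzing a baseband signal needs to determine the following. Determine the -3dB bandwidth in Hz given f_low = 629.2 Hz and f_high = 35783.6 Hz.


Bandwidth is the difference of -3dB frequencies:
BW = f_high - f_low
   = 35783.6 - 629.2
   = 35154.4 Hz

35154.4 Hz


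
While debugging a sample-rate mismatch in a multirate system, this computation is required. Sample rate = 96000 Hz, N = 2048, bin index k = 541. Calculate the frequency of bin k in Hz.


Frequency of DFT bin k:
f_k = k * fs / N
    = 541 * 96000 / 2048
    = 51936000 / 2048
    = 25359.375 Hz

25359.375 Hz


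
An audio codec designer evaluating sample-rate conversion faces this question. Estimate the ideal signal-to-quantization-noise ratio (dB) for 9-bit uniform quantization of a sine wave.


Theoretical SNR for a full-scale sinusoid:
SNR = 6.02 * N + 1.76
    = 6.02 * 9 + 1.76
    = 54.18 + 1.76
    = 55.94 dB

55.94 dB


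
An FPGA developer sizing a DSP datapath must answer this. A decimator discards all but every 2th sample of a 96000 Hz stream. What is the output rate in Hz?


Decimation reduces the sample rate:
fs_out = fs_in / M
       = 96000 / 2
       = 48000.0 Hz

48000.0 Hz


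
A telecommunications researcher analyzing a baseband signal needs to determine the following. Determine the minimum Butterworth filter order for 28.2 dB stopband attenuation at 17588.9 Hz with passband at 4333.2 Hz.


Butterworth filter order formula:
n = log10(10^(A/10) - 1) / (2 * log10(f_stop/f_pass))
10^(28.2/10) - 1 = 659.6934
f_stop/f_pass = 17588.9 / 4333.2 = 4.0591
n = 2.3169 -> ceil = 3

3


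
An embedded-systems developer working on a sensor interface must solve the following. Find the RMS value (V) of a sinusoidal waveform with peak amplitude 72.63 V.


RMS voltage for a sinusoidal waveform:
V_rms = V_peak / sqrt(2)
      = 72.63 / 1.414214
      = 51.357 V

51.357 V


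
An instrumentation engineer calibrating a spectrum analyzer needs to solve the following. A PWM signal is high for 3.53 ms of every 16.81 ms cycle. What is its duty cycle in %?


Duty cycle as a percentage:
DC = (t_on / T) * 100
   = (3.53 / 16.81) * 100
   = 0.209994 * 100
   = 21.0 %

21.0 %


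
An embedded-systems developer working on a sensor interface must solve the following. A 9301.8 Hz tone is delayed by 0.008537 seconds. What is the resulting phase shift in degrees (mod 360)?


Phase shift from frequency and time delay:
phi = 360 * f * t_delay
    = 360 * 9301.8 * 0.008537
    = 28587.41 degrees
    mod 360 = 147.41 degrees

147.41 degrees


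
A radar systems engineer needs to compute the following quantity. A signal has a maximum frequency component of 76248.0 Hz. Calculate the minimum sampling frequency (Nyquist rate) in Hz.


The Nyquist rate is twice the maximum frequency component.
fs_min = 2 * fmax
      = 2 * 76248.0
      = 152496.0 Hz

152496.0


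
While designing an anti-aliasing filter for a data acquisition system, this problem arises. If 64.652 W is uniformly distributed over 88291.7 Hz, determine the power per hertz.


Power spectral density:
PSD = P / BW
    = 64.652 / 88291.7
    = 0.00073225 W/Hz

0.00073225 W/Hz


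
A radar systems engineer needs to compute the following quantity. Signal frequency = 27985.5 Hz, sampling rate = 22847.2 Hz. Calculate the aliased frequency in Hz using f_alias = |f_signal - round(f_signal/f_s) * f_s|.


Compute the nearest integer multiple of fs to the signal:
n = round(27985.5 / 22847.2) = 1
f_alias = |27985.5 - 1 * 22847.2|
        = |27985.5 - 22847.2|
        = 5138.3 Hz

5138.3


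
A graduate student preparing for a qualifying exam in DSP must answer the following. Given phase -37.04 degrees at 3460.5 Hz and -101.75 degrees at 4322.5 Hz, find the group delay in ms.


Group delay from phase difference:
tau = -d(phi)/d(omega)
d(phi) = -64.71 deg = -1.129403 rad
d(omega) = 2*pi*(4322.5 - 3460.5) = 5416.1057 rad/s
tau = -(-1.129403) / 5416.1057
    = 0.2085 ms

0.2085 ms


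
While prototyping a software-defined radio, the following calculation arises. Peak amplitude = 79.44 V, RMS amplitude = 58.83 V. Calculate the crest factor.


Crest factor is the ratio of peak to RMS:
CF = V_peak / V_rms
   = 79.44 / 58.83
   = 1.3503

1.3503


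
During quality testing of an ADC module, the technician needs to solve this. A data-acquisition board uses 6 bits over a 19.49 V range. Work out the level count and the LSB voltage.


Step 1 — number of quantization levels:
L = 2^N = 2^6 = 64

Step 2 — LSB step size:
delta = Vfs / L
      = 19.49 / 64
      = 0.30453125 V

Levels = 64; step size = 0.30453125 V


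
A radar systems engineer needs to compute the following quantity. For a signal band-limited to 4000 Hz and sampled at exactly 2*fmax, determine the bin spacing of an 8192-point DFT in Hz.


Step 1 — Nyquist sampling rate:
fs = 2 * fmax = 2 * 4000 = 8000 Hz

Step 2 — DFT bin spacing:
df = fs / N = 8000 / 8192 = 0.9766 Hz

0.9766 Hz


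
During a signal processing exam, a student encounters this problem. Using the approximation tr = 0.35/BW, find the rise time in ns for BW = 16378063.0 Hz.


Rise time from bandwidth relationship:
tr = 0.35 / BW
   = 0.35 / 16378063.0
   = 2.137004846e-08 s
   = 21.37 ns

21.37 ns


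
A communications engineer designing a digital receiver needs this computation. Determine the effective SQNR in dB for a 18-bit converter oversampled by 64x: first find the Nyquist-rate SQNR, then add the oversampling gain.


Step 1 — baseline SQNR at Nyquist:
SQNR_base = 6.02*N + 1.76
          = 6.02*18 + 1.76
          = 110.12 dB

Step 2 — oversampling processing gain:
G = 10*log10(OSR) = 10*log10(64) = 18.06 dB

Step 3 — total:
SQNR_total = 110.12 + 18.06 = 128.18 dB

Base SQNR = 110.12 dB; oversampled SQNR = 128.18 dB


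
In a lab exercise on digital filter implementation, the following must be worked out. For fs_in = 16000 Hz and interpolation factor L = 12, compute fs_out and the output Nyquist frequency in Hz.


Step 1 — output sample rate after interpolation by L:
fs_out = L * fs_in = 12 * 16000 = 192000 Hz

Step 2 — Nyquist frequency of the output stream:
f_Nyq = fs_out / 2 = 192000 / 2 = 96000.0 Hz

fs_out = 192000 Hz; f_Nyquist = 96000.0 Hz


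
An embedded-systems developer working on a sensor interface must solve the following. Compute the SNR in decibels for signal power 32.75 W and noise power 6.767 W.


SNR in decibels:
SNR = 10 * log10(Ps / Pn)
    = 10 * log10(32.75 / 6.767)
    = 10 * log10(4.8397)
    = 10 * 0.6848
    = 6.85 dB

6.85 dB


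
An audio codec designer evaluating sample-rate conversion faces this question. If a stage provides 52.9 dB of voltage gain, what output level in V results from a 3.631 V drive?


Output voltage from dB gain:
V_out = V_in * 10^(gain_dB / 20)
      = 3.631 * 10^(52.9 / 20)
      = 3.631 * 441.570447
      = 1603.3423 V

1603.3423 V


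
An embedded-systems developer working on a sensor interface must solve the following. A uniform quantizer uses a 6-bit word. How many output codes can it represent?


Number of quantization levels = 2^N
= 2^6
= 64

64


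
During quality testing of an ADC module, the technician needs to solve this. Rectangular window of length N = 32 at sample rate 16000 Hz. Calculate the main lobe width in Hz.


Main lobe width for a rectangular window:
Width = 2 * fs / N
      = 2 * 16000 / 32
      = 32000 / 32
      = 1000.0 Hz

1000.0 Hz


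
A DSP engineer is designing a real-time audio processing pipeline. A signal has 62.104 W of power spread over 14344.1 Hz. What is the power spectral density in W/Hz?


Power spectral density:
PSD = P / BW
    = 62.104 / 14344.1
    = 0.00432958 W/Hz

0.00432958 W/Hz


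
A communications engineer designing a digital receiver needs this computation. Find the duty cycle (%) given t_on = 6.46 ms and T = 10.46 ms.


Duty cycle as a percentage:
DC = (t_on / T) * 100
   = (6.46 / 10.46) * 100
   = 0.617591 * 100
   = 61.76 %

61.76 %


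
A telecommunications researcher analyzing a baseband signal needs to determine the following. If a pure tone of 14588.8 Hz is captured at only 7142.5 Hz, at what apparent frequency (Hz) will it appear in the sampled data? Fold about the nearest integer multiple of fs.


Compute the nearest integer multiple of fs to the signal:
n = round(14588.8 / 7142.5) = 2
f_alias = |14588.8 - 2 * 7142.5|
        = |14588.8 - 14285.0|
        = 303.8 Hz

303.8


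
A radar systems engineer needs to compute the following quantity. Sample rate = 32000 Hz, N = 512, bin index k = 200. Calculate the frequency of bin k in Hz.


Frequency of DFT bin k:
f_k = k * fs / N
    = 200 * 32000 / 512
    = 6400000 / 512
    = 12500.0 Hz

12500.0 Hz


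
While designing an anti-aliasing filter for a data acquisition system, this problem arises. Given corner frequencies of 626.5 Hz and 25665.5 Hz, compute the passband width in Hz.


Bandwidth is the difference of -3dB frequencies:
BW = f_high - f_low
   = 25665.5 - 626.5
   = 25039.0 Hz

25039.0 Hz


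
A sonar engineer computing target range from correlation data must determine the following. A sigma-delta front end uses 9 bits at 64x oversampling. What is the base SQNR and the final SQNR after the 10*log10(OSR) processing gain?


Step 1 — baseline SQNR at Nyquist:
SQNR_base = 6.02*N + 1.76
          = 6.02*9 + 1.76
          = 55.94 dB

Step 2 — oversampling processing gain:
G = 10*log10(OSR) = 10*log10(64) = 18.06 dB

Step 3 — total:
SQNR_total = 55.94 + 18.06 = 74.0 dB

Base SQNR = 55.94 dB; oversampled SQNR = 74.0 dB


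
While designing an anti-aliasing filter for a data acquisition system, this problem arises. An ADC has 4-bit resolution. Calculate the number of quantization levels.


Number of quantization levels = 2^N
= 2^4
= 16

16


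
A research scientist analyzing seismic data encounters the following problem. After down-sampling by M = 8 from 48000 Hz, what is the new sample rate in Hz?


Decimation reduces the sample rate:
fs_out = fs_in / M
       = 48000 / 8
       = 6000.0 Hz

6000.0 Hz


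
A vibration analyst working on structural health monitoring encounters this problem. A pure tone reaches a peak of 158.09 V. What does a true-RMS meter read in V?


RMS voltage for a sinusoidal waveform:
V_rms = V_peak / sqrt(2)
      = 158.09 / 1.414214
      = 111.787 V

111.787 V


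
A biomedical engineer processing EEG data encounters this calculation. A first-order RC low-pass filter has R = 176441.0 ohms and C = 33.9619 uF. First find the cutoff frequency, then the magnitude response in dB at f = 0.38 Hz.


Step 1 — cutoff frequency:
fc = 1 / (2*pi*R*C)
C = 33.9619 uF = 3.39619e-05 F
fc = 1 / (2*pi*176441.0*3.39619e-05)
   = 0.02656 Hz

Step 2 — magnitude at f = 0.38 Hz:
|H(f)| = 1 / sqrt(1 + (f/fc)^2)
f/fc = 0.38 / 0.02656 = 14.307229
|H| = 1 / sqrt(1 + 204.696802) = 0.0697246
|H|_dB = 20*log10(0.0697246) = -23.13 dB

fc = 0.02656 Hz; |H(0.38 Hz)| = -23.13 dB


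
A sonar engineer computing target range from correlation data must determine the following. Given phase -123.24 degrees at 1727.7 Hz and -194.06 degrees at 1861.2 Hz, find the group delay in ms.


Group delay from phase difference:
tau = -d(phi)/d(omega)
d(phi) = -70.82 deg = -1.236042 rad
d(omega) = 2*pi*(1861.2 - 1727.7) = 838.8052 rad/s
tau = -(-1.236042) / 838.8052
    = 1.4736 ms

1.4736 ms


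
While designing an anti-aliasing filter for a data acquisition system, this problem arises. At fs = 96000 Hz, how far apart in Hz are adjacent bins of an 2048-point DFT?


DFT frequency resolution:
df = fs / N
   = 96000 / 2048
   = 46.875 Hz

46.875 Hz


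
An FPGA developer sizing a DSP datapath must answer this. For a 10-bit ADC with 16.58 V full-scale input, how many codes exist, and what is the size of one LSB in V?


Step 1 — number of quantization levels:
L = 2^N = 2^10 = 1024

Step 2 — LSB step size:
delta = Vfs / L
      = 16.58 / 1024
      = 0.01619141 V

Levels = 1024; step size = 0.01619141 V


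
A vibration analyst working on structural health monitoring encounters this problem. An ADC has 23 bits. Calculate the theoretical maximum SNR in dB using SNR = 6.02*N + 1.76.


Theoretical SNR for a full-scale sinusoid:
SNR = 6.02 * N + 1.76
    = 6.02 * 23 + 1.76
    = 138.46 + 1.76
    = 140.22 dB

140.22 dB


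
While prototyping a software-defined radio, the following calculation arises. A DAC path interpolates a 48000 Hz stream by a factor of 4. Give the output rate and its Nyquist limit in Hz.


Step 1 — output sample rate after interpolation by L:
fs_out = L * fs_in = 4 * 48000 = 192000 Hz

Step 2 — Nyquist frequency of the output stream:
f_Nyq = fs_out / 2 = 192000 / 2 = 96000.0 Hz

fs_out = 192000 Hz; f_Nyquist = 96000.0 Hz


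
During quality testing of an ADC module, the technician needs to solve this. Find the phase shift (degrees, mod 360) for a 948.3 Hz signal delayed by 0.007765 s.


Phase shift from frequency and time delay:
phi = 360 * f * t_delay
    = 360 * 948.3 * 0.007765
    = 2650.88 degrees
    mod 360 = 130.88 degrees

130.88 degrees


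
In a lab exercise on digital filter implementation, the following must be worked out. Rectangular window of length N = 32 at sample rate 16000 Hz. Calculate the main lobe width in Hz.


Main lobe width for a rectangular window:
Width = 2 * fs / N
      = 2 * 16000 / 32
      = 32000 / 32
      = 1000.0 Hz

1000.0 Hz


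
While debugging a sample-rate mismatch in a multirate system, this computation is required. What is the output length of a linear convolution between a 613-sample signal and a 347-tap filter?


Linear convolution output length:
L = N + M - 1
  = 613 + 347 - 1
  = 959 samples

959


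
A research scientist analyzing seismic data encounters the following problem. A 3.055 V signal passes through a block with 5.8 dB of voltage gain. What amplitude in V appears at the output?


Output voltage from dB gain:
V_out = V_in * 10^(gain_dB / 20)
      = 3.055 * 10^(5.8 / 20)
      = 3.055 * 1.949845
      = 5.9568 V

5.9568 V


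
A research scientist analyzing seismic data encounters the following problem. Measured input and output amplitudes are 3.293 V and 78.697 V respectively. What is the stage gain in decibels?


Voltage gain in dB:
G = 20 * log10(Vout / Vin)
  = 20 * log10(78.697 / 3.293)
  = 20 * log10(23.898269)
  = 20 * 1.378366
  = 27.57 dB

27.57 dB


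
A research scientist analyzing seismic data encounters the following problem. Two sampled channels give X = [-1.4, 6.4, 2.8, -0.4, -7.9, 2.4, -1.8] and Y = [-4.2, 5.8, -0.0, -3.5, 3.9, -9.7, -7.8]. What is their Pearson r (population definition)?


Pearson correlation coefficient (population):
r = cov(X,Y) / (std(X) * std(Y))
Mean X = 0.0143, Mean Y = -2.2143
Cov(X,Y) = 0.653061
Std(X) = 4.180372, Std(Y) = 5.336513
r = 0.0293

0.0293


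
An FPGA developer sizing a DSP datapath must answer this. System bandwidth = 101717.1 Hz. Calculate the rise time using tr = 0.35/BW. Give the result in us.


Rise time from bandwidth relationship:
tr = 0.35 / BW
   = 0.35 / 101717.1
   = 3.440916031e-06 s
   = 3.4409 us

3.4409 us


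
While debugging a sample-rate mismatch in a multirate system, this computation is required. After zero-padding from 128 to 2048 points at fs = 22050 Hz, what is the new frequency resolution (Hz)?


Frequency resolution after zero-padding:
N_padded = 128 * 16 = 2048
df = fs / N_padded
   = 22050 / 2048
   = 10.7666 Hz

10.7666 Hz


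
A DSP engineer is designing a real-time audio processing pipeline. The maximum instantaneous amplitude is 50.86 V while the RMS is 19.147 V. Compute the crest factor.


Crest factor is the ratio of peak to RMS:
CF = V_peak / V_rms
   = 50.86 / 19.147
   = 2.6563

2.6563


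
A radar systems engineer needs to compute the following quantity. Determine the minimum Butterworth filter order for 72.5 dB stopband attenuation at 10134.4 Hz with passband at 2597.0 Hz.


Butterworth filter order formula:
n = log10(10^(A/10) - 1) / (2 * log10(f_stop/f_pass))
10^(72.5/10) - 1 = 17782793.1004
f_stop/f_pass = 10134.4 / 2597.0 = 3.9023
n = 6.1303 -> ceil = 7

7


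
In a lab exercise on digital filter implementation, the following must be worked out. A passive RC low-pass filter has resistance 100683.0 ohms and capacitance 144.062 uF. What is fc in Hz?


Cutoff frequency of a first-order RC filter:
fc = 1 / (2 * pi * R * C)
C = 144.062 uF = 0.000144062 F
fc = 1 / (2 * pi * 100683.0 * 0.000144062)
   = 1 / 91.135054081387
   = 0.010973 Hz

0.010973 Hz


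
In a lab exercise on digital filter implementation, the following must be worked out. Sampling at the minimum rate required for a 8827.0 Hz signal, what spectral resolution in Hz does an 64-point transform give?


Step 1 — Nyquist sampling rate:
fs = 2 * fmax = 2 * 8827.0 = 17654.0 Hz

Step 2 — DFT bin spacing:
df = fs / N = 17654.0 / 64 = 275.8438 Hz

275.8438 Hz


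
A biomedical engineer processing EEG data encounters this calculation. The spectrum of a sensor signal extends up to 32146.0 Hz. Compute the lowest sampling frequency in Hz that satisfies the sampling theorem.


The Nyquist rate is twice the maximum frequency component.
fs_min = 2 * fmax
      = 2 * 32146.0
      = 64292.0 Hz

64292.0
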